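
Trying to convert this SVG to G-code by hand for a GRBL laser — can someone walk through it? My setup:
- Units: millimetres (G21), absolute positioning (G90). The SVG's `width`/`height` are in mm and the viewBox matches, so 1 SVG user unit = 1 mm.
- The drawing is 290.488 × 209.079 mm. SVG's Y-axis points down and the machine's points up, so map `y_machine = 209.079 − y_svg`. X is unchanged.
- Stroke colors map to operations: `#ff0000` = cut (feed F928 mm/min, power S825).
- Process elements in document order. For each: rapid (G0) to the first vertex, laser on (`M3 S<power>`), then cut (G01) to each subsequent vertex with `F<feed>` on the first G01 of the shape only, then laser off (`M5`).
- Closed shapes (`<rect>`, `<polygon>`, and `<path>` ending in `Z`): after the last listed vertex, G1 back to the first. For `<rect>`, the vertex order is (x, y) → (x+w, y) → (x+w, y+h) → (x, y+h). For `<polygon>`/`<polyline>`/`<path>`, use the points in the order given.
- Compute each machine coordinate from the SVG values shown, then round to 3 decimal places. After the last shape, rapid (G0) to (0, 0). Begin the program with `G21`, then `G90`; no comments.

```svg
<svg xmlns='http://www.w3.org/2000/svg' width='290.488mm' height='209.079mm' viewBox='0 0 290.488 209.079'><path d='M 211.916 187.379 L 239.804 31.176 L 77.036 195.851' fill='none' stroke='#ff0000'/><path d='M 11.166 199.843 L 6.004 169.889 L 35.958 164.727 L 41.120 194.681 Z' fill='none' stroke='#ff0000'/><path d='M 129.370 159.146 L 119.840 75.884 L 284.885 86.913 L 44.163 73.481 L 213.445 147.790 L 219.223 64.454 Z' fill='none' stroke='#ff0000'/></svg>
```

G21
G90
G0 X211.916 Y21.700
M3 S825
G01 X239.804 Y177.903 F928
G01 X77.036 Y13.228
M5
G0 X11.166 Y9.236
M3 S825
G01 X6.004 Y39.190 F928
G01 X35.958 Y44.352
G01 X41.120 Y14.398
G01 X11.166 Y9.236
M5
G0 X129.370 Y49.933
M3 S825
G01 X119.840 Y133.195 F928
G01 X284.885 Y122.166
G01 X44.163 Y135.598
G01 X213.445 Y61.289
G01 X219.223 Y144.625
G01 X129.370 Y49.933
M5
G0 X0.000 Y0.000

1 u = 1 mm; y_m = 209.079 − y.

[1] `<path>` open polyline, #ff0000→cut S825 F928: (211.916,21.700) → (239.804,177.903) → (77.036,13.228)

[2] `<path>` regular polygon, #ff0000→cut S825 F928: (11.166,9.236) → (6.004,39.190) → (35.958,44.352) → (41.120,14.398) → (11.166,9.236) (closed)

[3] `<path>` closed polygon, #ff0000→cut S825 F928: (129.370,49.933) → (119.840,133.195) → (284.885,122.166) → (44.163,135.598) → (213.445,61.289) → (219.223,144.625) → (129.370,49.933) (closed)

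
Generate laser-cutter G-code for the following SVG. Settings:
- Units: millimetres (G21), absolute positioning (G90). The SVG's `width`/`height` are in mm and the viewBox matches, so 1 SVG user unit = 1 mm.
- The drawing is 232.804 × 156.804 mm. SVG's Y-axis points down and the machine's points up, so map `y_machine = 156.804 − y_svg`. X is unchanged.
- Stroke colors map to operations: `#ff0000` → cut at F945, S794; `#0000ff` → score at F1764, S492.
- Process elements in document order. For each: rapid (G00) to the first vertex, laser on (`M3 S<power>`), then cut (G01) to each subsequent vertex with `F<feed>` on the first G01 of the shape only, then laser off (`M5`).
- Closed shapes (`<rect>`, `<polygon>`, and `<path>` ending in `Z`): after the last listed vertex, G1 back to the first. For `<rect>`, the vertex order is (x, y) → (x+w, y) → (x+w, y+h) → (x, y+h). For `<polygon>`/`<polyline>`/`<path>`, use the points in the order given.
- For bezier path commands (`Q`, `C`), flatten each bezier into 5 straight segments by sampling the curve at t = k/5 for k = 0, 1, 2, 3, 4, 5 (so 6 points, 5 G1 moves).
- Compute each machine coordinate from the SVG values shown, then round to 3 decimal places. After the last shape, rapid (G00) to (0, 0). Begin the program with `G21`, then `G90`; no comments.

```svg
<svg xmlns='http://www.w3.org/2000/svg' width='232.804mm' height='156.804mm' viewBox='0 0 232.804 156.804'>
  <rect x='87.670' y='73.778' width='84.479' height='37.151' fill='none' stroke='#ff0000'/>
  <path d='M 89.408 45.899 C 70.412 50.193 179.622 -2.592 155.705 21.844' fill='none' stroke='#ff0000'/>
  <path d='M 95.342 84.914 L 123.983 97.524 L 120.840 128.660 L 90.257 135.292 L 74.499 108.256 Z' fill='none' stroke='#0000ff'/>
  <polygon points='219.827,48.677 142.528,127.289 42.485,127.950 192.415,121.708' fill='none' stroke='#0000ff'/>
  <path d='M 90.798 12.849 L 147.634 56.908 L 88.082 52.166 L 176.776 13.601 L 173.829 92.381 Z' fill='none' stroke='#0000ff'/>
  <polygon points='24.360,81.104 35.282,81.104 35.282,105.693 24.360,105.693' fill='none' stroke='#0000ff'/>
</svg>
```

1 u = 1 mm; y_m = 156.804 − y.

[1] `<rect>` rectangle, #ff0000→cut S794 F945: (87.670,83.026) → (172.149,83.026) → (172.149,45.875) → (87.670,45.875) → (87.670,83.026) (closed)

[2] `<path>` cubic bezier, #ff0000→cut S794 F945: (89.408,110.905) → (91.304,114.104) → (111.426,124.555) → (137.230,135.812) → (156.171,141.429) → (155.705,134.960)

[3] `<path>` regular polygon, #0000ff→score S492 F1764: (95.342,71.890) → (123.983,59.280) → (120.840,28.144) → (90.257,21.512) → (74.499,48.548) → (95.342,71.890) (closed)

[4] `<polygon>` closed polygon, #0000ff→score S492 F1764: (219.827,108.127) → (142.528,29.515) → (42.485,28.854) → (192.415,35.096) → (219.827,108.127) (closed)

[5] `<path>` closed polygon, #0000ff→score S492 F1764: (90.798,143.955) → (147.634,99.896) → (88.082,104.638) → (176.776,143.203) → (173.829,64.423) → (90.798,143.955) (closed)

[6] `<polygon>` rectangle, #0000ff→score S492 F1764: (24.360,75.700) → (35.282,75.700) → (35.282,51.111) → (24.360,51.111) → (24.360,75.700) (closed)

G21
G90
G00 X87.670 Y83.026
M3 S794
G01 X172.149 Y83.026 F945
G01 X172.149 Y45.875
G01 X87.670 Y45.875
G01 X87.670 Y83.026
M5
G00 X89.408 Y110.905
M3 S794
G01 X91.304 Y114.104 F945
G01 X111.426 Y124.555
G01 X137.230 Y135.812
G01 X156.171 Y141.429
G01 X155.705 Y134.960
M5
G00 X95.342 Y71.890
M3 S492
G01 X123.983 Y59.280 F1764
G01 X120.840 Y28.144
G01 X90.257 Y21.512
G01 X74.499 Y48.548
G01 X95.342 Y71.890
M5
G00 X219.827 Y108.127
M3 S492
G01 X142.528 Y29.515 F1764
G01 X42.485 Y28.854
G01 X192.415 Y35.096
G01 X219.827 Y108.127
M5
G00 X90.798 Y143.955
M3 S492
G01 X147.634 Y99.896 F1764
G01 X88.082 Y104.638
G01 X176.776 Y143.203
G01 X173.829 Y64.423
G01 X90.798 Y143.955
M5
G00 X24.360 Y75.700
M3 S492
G01 X35.282 Y75.700 F1764
G01 X35.282 Y51.111
G01 X24.360 Y51.111
G01 X24.360 Y75.700
M5
G00 X0.000 Y0.000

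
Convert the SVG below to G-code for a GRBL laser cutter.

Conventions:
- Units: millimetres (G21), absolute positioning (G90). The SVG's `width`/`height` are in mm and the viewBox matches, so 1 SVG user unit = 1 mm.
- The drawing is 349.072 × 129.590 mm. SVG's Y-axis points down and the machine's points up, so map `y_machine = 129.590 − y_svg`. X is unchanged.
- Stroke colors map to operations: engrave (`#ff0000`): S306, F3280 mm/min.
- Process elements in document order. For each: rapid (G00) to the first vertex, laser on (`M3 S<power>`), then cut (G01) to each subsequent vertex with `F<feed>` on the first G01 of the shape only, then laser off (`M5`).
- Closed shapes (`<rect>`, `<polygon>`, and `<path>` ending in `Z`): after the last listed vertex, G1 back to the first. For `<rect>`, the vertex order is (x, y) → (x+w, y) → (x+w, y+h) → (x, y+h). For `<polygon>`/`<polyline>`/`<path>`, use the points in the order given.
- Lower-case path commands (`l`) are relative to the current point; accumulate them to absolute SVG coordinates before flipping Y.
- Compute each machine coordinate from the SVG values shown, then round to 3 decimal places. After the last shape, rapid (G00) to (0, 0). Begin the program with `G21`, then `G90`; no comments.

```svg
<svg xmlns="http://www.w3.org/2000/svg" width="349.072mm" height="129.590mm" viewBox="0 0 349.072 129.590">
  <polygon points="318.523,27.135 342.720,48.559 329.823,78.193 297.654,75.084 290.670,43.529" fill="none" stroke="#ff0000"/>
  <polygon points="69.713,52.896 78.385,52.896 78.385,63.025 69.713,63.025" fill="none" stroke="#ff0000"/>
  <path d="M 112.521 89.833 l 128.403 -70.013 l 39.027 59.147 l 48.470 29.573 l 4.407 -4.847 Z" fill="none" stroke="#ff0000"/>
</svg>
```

G21
G90
G00 X318.523 Y102.455
M3 S306
G01 X342.720 Y81.031 F3280
G01 X329.823 Y51.397
G01 X297.654 Y54.506
G01 X290.670 Y86.061
G01 X318.523 Y102.455
M5
G00 X69.713 Y76.694
M3 S306
G01 X78.385 Y76.694 F3280
G01 X78.385 Y66.565
G01 X69.713 Y66.565
G01 X69.713 Y76.694
M5
G00 X112.521 Y39.757
M3 S306
G01 X240.924 Y109.770 F3280
G01 X279.951 Y50.623
G01 X328.421 Y21.050
G01 X332.828 Y25.897
G01 X112.521 Y39.757
M5
G00 X0.000 Y0.000

Since the viewBox matches the mm dimensions, user units are millimetres directly. The only transform is the Y-flip y_m = 129.590 − y_svg.

Shape 1 is a regular polygon drawn with `<polygon>`. Its stroke #ff0000 means engrave at S306, F3280. After flipping Y the toolpath is (318.523,102.455) → (342.720,81.031) → (329.823,51.397) → (297.654,54.506) → (290.670,86.061) → (318.523,102.455), returning to the start.

Shape 2 is a rectangle drawn with `<polygon>`. Its stroke #ff0000 means engrave at S306, F3280. After flipping Y the toolpath is (69.713,76.694) → (78.385,76.694) → (78.385,66.565) → (69.713,66.565) → (69.713,76.694), returning to the start.

Shape 3 is a closed polygon drawn with `<path>`. Its stroke #ff0000 means engrave at S306, F3280. After flipping Y the toolpath is (112.521,39.757) → (240.924,109.770) → (279.951,50.623) → (328.421,21.050) → (332.828,25.897) → (112.521,39.757), returning to the start.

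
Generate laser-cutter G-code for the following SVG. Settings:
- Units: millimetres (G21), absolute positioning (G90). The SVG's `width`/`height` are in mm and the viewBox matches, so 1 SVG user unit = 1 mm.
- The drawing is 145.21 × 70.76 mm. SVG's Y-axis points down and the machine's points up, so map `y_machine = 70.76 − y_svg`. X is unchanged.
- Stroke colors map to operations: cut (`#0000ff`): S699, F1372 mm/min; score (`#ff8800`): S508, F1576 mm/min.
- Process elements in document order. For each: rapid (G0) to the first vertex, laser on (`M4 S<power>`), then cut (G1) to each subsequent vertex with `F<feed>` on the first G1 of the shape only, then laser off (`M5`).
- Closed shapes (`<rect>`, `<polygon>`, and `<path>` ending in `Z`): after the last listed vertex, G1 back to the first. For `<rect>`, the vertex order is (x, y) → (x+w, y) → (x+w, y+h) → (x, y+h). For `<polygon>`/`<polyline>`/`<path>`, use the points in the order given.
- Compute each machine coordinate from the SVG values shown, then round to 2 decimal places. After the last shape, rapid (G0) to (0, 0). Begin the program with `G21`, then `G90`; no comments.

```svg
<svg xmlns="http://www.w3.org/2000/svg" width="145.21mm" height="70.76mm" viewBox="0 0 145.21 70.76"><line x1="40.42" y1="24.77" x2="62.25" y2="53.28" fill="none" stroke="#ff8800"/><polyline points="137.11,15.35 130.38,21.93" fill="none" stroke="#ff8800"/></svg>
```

Since the viewBox matches the mm dimensions, user units are millimetres directly. The only transform is the Y-flip y_m = 70.76 − y_svg.

Shape 1 is a line segment drawn with `<line>`. Its stroke #ff8800 means score at S508, F1576. After flipping Y the toolpath is (40.42,45.99) → (62.25,17.48).

Shape 2 is a line segment drawn with `<polyline>`. Its stroke #ff8800 means score at S508, F1576. After flipping Y the toolpath is (137.11,55.41) → (130.38,48.83).

G21
G90
G0 X40.42 Y45.99
M4 S508
G1 X62.25 Y17.48 F1576
M5
G0 X137.11 Y55.41
M4 S508
G1 X130.38 Y48.83 F1576
M5
G0 X0.00 Y0.00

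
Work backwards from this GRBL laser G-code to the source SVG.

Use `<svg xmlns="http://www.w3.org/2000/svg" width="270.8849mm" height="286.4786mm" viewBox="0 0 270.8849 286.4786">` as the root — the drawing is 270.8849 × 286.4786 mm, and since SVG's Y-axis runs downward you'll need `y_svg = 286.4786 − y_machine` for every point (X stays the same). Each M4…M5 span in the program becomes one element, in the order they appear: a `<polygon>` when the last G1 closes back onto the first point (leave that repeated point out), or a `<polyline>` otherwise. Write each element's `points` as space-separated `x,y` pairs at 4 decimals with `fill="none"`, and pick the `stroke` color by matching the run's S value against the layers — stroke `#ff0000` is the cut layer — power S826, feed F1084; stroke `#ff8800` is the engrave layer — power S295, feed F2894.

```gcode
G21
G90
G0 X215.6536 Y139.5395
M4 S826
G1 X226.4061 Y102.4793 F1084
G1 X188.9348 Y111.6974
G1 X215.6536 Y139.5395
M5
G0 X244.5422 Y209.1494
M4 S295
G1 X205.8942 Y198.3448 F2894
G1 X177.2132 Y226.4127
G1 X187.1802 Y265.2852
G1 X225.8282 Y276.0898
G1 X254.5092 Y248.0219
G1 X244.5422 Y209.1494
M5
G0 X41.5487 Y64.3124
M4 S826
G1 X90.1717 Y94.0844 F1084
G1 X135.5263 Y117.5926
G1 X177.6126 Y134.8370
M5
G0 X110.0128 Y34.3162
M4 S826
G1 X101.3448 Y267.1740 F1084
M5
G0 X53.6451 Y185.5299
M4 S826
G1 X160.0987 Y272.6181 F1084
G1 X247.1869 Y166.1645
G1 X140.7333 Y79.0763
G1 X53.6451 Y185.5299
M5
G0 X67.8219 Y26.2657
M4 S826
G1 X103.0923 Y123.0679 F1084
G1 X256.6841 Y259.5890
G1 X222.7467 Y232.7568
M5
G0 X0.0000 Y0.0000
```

<svg xmlns="http://www.w3.org/2000/svg" width="270.8849mm" height="286.4786mm" viewBox="0 0 270.8849 286.4786">
  <polygon points="215.6536,146.9391 226.4061,183.9993 188.9348,174.7812" fill="none" stroke="#ff0000"/>
  <polygon points="244.5422,77.3292 205.8942,88.1338 177.2132,60.0659 187.1802,21.1934 225.8282,10.3888 254.5092,38.4567" fill="none" stroke="#ff8800"/>
  <polyline points="41.5487,222.1662 90.1717,192.3942 135.5263,168.8860 177.6126,151.6416" fill="none" stroke="#ff0000"/>
  <polyline points="110.0128,252.1624 101.3448,19.3046" fill="none" stroke="#ff0000"/>
  <polygon points="53.6451,100.9487 160.0987,13.8605 247.1869,120.3141 140.7333,207.4023" fill="none" stroke="#ff0000"/>
  <polyline points="67.8219,260.2129 103.0923,163.4107 256.6841,26.8896 222.7467,53.7218" fill="none" stroke="#ff0000"/>
</svg>

y_svg = 286.4786 − y_m.

[1] S826→`#ff0000` (cut); closed run; points: 215.6536,146.9391 226.4061,183.9993 188.9348,174.7812

[2] S295→`#ff8800` (engrave); closed run; points: 244.5422,77.3292 205.8942,88.1338 177.2132,60.0659 187.1802,21.1934 225.8282,10.3888 254.5092,38.4567

[3] S826→`#ff0000` (cut); open run; points: 41.5487,222.1662 90.1717,192.3942 135.5263,168.8860 177.6126,151.6416

[4] S826→`#ff0000` (cut); open run; points: 110.0128,252.1624 101.3448,19.3046

[5] S826→`#ff0000` (cut); closed run; points: 53.6451,100.9487 160.0987,13.8605 247.1869,120.3141 140.7333,207.4023

[6] S826→`#ff0000` (cut); open run; points: 67.8219,260.2129 103.0923,163.4107 256.6841,26.8896 222.7467,53.7218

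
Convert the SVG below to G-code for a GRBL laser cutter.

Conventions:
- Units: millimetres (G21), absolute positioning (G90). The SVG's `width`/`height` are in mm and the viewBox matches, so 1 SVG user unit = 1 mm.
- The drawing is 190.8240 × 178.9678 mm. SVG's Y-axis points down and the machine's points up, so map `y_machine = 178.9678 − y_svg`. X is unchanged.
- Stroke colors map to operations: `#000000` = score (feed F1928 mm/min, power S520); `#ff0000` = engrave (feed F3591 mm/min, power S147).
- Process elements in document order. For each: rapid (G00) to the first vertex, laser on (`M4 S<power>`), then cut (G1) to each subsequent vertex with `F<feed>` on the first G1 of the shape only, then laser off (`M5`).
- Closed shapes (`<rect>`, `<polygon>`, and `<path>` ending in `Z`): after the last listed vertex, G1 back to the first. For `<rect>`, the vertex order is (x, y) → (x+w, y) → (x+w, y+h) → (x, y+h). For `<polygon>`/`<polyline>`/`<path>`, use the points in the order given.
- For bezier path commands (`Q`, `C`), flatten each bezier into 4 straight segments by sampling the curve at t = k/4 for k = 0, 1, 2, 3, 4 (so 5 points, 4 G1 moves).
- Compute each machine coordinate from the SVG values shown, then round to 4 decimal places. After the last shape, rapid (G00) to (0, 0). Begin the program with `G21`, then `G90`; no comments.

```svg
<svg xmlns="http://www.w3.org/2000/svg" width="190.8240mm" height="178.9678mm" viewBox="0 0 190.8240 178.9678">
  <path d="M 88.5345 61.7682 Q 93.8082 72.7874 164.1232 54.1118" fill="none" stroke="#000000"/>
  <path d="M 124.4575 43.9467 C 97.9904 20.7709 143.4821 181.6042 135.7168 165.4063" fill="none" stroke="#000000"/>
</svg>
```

viewBox `0 0 190.8240 178.9678` with mm width/height → 1 unit = 1 mm. Flip: y_m = 178.9678 − y_svg.

**Shape 1** — `<path>` quadratic bezier, stroke `#000000` → score (S520, F1928). Control points (SVG): P0=(88.5345,61.7682), P1=(93.8082,72.7874), P2=(164.1232,54.1118); sampled at t=k/4. Machine vertices: (88.5345,117.1996) → (95.2364,113.5459) → (110.0685,113.6041) → (133.0308,117.3741) → (164.1232,124.8560). Open path.

**Shape 2** — `<path>` cubic bezier, stroke `#000000` → score (S520, F1928). Control points (SVG): P0=(124.4575,43.9467), P1=(97.9904,20.7709), P2=(143.4821,181.6042), P3=(135.7168,165.4063); sampled at t=k/4. Machine vertices: (124.4575,135.0211) → (116.1430,123.5425) → (123.0740,76.9080) → (133.5116,28.9652) → (135.7168,13.5615). Open path.

G21
G90
G00 X88.5345 Y117.1996
M4 S520
G1 X95.2364 Y113.5459 F1928
G1 X110.0685 Y113.6041
G1 X133.0308 Y117.3741
G1 X164.1232 Y124.8560
M5
G00 X124.4575 Y135.0211
M4 S520
G1 X116.1430 Y123.5425 F1928
G1 X123.0740 Y76.9080
G1 X133.5116 Y28.9652
G1 X135.7168 Y13.5615
M5
G00 X0.0000 Y0.0000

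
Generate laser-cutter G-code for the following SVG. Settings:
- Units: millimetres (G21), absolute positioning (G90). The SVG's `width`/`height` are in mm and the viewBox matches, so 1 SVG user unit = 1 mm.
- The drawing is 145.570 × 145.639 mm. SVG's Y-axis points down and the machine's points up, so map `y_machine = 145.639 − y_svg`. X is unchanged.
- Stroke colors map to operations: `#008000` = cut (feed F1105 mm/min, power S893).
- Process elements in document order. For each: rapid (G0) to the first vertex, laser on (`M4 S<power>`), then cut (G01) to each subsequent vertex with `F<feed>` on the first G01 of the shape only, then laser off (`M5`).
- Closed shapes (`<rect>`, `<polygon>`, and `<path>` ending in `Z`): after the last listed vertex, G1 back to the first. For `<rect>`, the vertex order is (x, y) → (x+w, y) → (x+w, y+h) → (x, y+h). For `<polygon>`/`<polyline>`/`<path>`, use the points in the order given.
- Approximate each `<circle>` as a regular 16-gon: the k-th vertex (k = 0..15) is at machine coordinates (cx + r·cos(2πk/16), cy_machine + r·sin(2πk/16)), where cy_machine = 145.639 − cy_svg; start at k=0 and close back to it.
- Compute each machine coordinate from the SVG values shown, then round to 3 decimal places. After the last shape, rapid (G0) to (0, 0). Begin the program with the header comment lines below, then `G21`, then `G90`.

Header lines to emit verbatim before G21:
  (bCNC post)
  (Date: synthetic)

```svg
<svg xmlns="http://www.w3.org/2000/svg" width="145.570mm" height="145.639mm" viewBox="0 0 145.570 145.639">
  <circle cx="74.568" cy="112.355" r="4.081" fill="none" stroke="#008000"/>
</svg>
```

(bCNC post)
(Date: synthetic)
G21
G90
G0 X78.649 Y33.284
M4 S893
G01 X78.338 Y34.846 F1105
G01 X77.454 Y36.170
G01 X76.130 Y37.054
G01 X74.568 Y37.365
G01 X73.006 Y37.054
G01 X71.682 Y36.170
G01 X70.798 Y34.846
G01 X70.487 Y33.284
G01 X70.798 Y31.722
G01 X71.682 Y30.398
G01 X73.006 Y29.514
G01 X74.568 Y29.203
G01 X76.130 Y29.514
G01 X77.454 Y30.398
G01 X78.338 Y31.722
G01 X78.649 Y33.284
M5
G0 X0.000 Y0.000

viewBox `0 0 145.570 145.639` with mm width/height → 1 unit = 1 mm. Flip: y_m = 145.639 − y_svg.

**Shape 1** — `<circle>` circle, stroke `#008000` → cut (S893, F1105). Machine vertices: (78.649,33.284) → (78.338,34.846) → (77.454,36.170) → (76.130,37.054) → (74.568,37.365) → (73.006,37.054) → (71.682,36.170) → (70.798,34.846) → (70.487,33.284) → (70.798,31.722) → (71.682,30.398) → (73.006,29.514) → (74.568,29.203) → (76.130,29.514) → (77.454,30.398) → (78.338,31.722) → (78.649,33.284). Closed: final G1 returns to the first vertex.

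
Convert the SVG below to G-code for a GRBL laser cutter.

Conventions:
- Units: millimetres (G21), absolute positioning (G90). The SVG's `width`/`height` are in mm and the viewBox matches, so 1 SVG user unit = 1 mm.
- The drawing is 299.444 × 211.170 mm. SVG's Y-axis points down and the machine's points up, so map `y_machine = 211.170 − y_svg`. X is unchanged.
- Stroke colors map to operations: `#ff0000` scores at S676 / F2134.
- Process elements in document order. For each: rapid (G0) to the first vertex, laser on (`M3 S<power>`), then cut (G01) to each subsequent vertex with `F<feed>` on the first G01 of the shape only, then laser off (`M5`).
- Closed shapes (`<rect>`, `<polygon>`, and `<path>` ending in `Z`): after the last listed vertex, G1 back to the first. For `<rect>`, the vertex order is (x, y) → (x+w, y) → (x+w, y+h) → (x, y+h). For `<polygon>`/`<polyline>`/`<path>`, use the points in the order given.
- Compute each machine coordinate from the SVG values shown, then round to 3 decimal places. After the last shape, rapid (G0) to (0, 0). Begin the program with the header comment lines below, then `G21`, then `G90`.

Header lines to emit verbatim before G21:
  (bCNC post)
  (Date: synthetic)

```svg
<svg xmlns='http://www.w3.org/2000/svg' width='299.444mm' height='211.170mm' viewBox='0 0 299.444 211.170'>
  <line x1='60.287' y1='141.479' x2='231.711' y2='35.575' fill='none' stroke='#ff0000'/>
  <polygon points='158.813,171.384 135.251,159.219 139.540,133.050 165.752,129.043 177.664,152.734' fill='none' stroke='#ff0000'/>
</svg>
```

(bCNC post)
(Date: synthetic)
G21
G90
G0 X60.287 Y69.691
M3 S676
G01 X231.711 Y175.595 F2134
M5
G0 X158.813 Y39.786
M3 S676
G01 X135.251 Y51.951 F2134
G01 X139.540 Y78.120
G01 X165.752 Y82.127
G01 X177.664 Y58.436
G01 X158.813 Y39.786
M5
G0 X0.000 Y0.000

viewBox `0 0 299.444 211.170` with mm width/height → 1 unit = 1 mm. Flip: y_m = 211.170 − y_svg.

**Shape 1** — `<line>` line segment, stroke `#ff0000` → score (S676, F2134). Machine vertices: (60.287,69.691) → (231.711,175.595). Open path.

**Shape 2** — `<polygon>` regular polygon, stroke `#ff0000` → score (S676, F2134). Machine vertices: (158.813,39.786) → (135.251,51.951) → (139.540,78.120) → (165.752,82.127) → (177.664,58.436) → (158.813,39.786). Closed: final G1 returns to the first vertex.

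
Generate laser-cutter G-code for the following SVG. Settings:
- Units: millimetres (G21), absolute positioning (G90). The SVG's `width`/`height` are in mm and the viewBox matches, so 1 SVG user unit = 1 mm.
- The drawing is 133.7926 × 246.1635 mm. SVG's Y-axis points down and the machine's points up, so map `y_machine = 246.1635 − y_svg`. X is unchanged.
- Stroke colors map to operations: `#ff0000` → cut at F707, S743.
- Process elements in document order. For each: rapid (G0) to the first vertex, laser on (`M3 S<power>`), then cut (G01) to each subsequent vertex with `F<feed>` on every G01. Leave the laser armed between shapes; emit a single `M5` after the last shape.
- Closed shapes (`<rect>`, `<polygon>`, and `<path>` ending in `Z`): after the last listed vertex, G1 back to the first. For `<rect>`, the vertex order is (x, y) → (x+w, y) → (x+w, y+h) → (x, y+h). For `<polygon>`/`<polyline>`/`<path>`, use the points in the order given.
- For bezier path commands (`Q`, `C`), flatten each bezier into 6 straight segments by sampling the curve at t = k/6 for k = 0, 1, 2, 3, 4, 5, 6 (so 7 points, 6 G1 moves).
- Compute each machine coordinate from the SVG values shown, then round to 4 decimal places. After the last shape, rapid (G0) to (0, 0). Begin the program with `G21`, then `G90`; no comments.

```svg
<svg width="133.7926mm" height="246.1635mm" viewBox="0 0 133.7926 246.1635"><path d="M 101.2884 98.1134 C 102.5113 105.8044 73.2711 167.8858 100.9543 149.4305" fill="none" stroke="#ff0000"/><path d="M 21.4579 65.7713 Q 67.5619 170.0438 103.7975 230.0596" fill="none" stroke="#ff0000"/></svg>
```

G21
G90
G0 X101.2884 Y148.0501
M3 S743
G01 X99.7658 Y140.2967 F707
G01 X95.5935 Y127.2263 F707
G01 X91.1987 Y112.5867 F707
G01 X89.0090 Y100.1260 F707
G01 X91.4517 Y93.5921 F707
G01 X100.9543 Y96.7330 F707
G0 X21.4579 Y180.3922
M3 S743
G01 X36.5518 Y146.8641 F707
G01 X51.0974 Y115.7946 F707
G01 X65.0948 Y87.1839 F707
G01 X78.5439 Y61.0318 F707
G01 X91.4448 Y37.3385 F707
G01 X103.7975 Y16.1039 F707
M5
G0 X0.0000 Y0.0000

viewBox `0 0 133.7926 246.1635` with mm width/height → 1 unit = 1 mm. Flip: y_m = 246.1635 − y_svg.

**Shape 1** — `<path>` cubic bezier, stroke `#ff0000` → cut (S743, F707). Control points (SVG): P0=(101.2884,98.1134), P1=(102.5113,105.8044), P2=(73.2711,167.8858), P3=(100.9543,149.4305); sampled at t=k/6. Machine vertices: (101.2884,148.0501) → (99.7658,140.2967) → (95.5935,127.2263) → (91.1987,112.5867) → (89.0090,100.1260) → (91.4517,93.5921) → (100.9543,96.7330). Open path.

**Shape 2** — `<path>` quadratic bezier, stroke `#ff0000` → cut (S743, F707). Control points (SVG): P0=(21.4579,65.7713), P1=(67.5619,170.0438), P2=(103.7975,230.0596); sampled at t=k/6. Machine vertices: (21.4579,180.3922) → (36.5518,146.8641) → (51.0974,115.7946) → (65.0948,87.1839) → (78.5439,61.0318) → (91.4448,37.3385) → (103.7975,16.1039). Open path.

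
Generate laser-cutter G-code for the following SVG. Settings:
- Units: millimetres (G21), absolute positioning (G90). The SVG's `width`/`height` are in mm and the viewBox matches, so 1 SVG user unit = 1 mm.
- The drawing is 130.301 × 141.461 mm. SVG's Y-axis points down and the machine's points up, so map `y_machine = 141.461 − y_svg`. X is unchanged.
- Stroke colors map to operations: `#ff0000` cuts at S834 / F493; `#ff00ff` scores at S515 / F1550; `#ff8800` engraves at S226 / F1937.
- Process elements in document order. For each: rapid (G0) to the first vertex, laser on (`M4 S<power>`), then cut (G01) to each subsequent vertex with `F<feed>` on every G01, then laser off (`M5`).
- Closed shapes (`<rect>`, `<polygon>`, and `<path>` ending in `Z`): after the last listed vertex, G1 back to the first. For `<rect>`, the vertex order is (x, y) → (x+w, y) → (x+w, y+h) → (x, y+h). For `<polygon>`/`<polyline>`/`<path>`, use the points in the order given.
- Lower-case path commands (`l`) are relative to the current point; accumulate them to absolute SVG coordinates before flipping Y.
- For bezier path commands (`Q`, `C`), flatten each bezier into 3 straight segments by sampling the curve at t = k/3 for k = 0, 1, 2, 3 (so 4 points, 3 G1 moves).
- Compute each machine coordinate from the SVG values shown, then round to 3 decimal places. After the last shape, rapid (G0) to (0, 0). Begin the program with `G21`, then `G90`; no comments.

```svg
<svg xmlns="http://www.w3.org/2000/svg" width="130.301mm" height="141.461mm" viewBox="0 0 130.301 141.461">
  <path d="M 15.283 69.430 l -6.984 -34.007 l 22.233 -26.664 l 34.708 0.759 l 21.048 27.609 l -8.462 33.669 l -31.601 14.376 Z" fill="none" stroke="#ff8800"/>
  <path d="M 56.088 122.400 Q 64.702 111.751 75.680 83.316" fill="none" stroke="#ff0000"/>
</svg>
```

Since the viewBox matches the mm dimensions, user units are millimetres directly. The only transform is the Y-flip y_m = 141.461 − y_svg.

Shape 1 is a regular polygon drawn with `<path>`. Its stroke #ff8800 means engrave at S226, F1937. After flipping Y the toolpath is (15.283,72.031) → (8.299,106.038) → (30.532,132.702) → (65.240,131.943) → (86.288,104.334) → (77.826,70.665) → (46.225,56.289) → (15.283,72.031), returning to the start.

Shape 2 is a quadratic bezier drawn with `<path>`. Its stroke #ff0000 means cut at S834, F493. After flipping Y the toolpath is (56.088,19.061) → (62.093,28.137) → (68.624,41.165) → (75.680,58.145).

G21
G90
G0 X15.283 Y72.031
M4 S226
G01 X8.299 Y106.038 F1937
G01 X30.532 Y132.702 F1937
G01 X65.240 Y131.943 F1937
G01 X86.288 Y104.334 F1937
G01 X77.826 Y70.665 F1937
G01 X46.225 Y56.289 F1937
G01 X15.283 Y72.031 F1937
M5
G0 X56.088 Y19.061
M4 S834
G01 X62.093 Y28.137 F493
G01 X68.624 Y41.165 F493
G01 X75.680 Y58.145 F493
M5
G0 X0.000 Y0.000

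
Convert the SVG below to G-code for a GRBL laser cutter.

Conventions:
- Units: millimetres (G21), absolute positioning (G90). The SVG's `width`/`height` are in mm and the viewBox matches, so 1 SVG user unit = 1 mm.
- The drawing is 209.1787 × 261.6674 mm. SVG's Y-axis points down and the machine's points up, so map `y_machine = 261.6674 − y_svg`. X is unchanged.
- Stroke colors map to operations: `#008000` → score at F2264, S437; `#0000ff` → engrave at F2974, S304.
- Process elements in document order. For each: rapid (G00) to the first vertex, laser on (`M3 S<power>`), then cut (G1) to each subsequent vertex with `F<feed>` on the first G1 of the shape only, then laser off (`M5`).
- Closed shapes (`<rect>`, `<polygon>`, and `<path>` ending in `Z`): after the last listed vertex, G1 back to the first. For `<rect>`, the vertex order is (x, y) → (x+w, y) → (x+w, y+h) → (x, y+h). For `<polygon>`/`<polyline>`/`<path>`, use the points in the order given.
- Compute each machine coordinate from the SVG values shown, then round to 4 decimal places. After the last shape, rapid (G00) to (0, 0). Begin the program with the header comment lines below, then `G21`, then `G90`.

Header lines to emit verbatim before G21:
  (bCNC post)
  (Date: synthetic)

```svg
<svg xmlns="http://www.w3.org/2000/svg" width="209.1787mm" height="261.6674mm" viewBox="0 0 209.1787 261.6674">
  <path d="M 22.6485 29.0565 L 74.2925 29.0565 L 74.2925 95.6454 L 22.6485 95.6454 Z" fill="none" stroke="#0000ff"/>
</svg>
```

(bCNC post)
(Date: synthetic)
G21
G90
G00 X22.6485 Y232.6109
M3 S304
G1 X74.2925 Y232.6109 F2974
G1 X74.2925 Y166.0220
G1 X22.6485 Y166.0220
G1 X22.6485 Y232.6109
M5
G00 X0.0000 Y0.0000

viewBox `0 0 209.1787 261.6674` with mm width/height → 1 unit = 1 mm. Flip: y_m = 261.6674 − y_svg.

**Shape 1** — `<path>` rectangle, stroke `#0000ff` → engrave (S304, F2974). Machine vertices: (22.6485,232.6109) → (74.2925,232.6109) → (74.2925,166.0220) → (22.6485,166.0220) → (22.6485,232.6109). Closed: final G1 returns to the first vertex.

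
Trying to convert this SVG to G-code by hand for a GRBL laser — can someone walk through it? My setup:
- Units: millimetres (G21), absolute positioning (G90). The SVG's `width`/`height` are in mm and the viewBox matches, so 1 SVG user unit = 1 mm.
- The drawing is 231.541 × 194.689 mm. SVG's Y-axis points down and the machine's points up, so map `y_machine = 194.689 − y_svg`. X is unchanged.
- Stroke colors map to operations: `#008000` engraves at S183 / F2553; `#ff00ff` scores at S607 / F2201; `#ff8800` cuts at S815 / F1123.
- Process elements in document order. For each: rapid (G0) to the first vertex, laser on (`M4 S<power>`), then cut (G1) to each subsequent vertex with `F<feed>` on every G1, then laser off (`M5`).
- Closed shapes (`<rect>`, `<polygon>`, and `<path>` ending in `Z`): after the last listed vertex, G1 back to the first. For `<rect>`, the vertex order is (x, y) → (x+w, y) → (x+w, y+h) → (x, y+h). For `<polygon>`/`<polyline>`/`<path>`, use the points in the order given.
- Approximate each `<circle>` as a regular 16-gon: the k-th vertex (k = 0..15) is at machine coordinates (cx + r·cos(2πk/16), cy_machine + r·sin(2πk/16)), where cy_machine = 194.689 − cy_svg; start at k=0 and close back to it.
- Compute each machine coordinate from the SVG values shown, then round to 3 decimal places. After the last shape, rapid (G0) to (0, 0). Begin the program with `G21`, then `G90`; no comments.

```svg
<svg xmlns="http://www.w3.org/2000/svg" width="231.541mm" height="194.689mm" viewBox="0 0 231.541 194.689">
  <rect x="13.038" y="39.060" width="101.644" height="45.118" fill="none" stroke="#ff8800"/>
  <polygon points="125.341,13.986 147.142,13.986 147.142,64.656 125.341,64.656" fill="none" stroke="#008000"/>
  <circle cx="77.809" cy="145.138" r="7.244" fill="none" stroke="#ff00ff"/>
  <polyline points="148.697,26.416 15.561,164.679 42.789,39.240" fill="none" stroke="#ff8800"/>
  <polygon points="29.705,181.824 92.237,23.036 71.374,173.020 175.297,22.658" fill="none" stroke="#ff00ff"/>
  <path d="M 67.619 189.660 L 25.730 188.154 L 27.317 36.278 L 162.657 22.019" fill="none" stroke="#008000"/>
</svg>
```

G21
G90
G0 X13.038 Y155.629
M4 S815
G1 X114.682 Y155.629 F1123
G1 X114.682 Y110.511 F1123
G1 X13.038 Y110.511 F1123
G1 X13.038 Y155.629 F1123
M5
G0 X125.341 Y180.703
M4 S183
G1 X147.142 Y180.703 F2553
G1 X147.142 Y130.033 F2553
G1 X125.341 Y130.033 F2553
G1 X125.341 Y180.703 F2553
M5
G0 X85.053 Y49.551
M4 S607
G1 X84.502 Y52.323 F2201
G1 X82.931 Y54.673 F2201
G1 X80.581 Y56.244 F2201
G1 X77.809 Y56.795 F2201
G1 X75.037 Y56.244 F2201
G1 X72.687 Y54.673 F2201
G1 X71.116 Y52.323 F2201
G1 X70.565 Y49.551 F2201
G1 X71.116 Y46.779 F2201
G1 X72.687 Y44.429 F2201
G1 X75.037 Y42.858 F2201
G1 X77.809 Y42.307 F2201
G1 X80.581 Y42.858 F2201
G1 X82.931 Y44.429 F2201
G1 X84.502 Y46.779 F2201
G1 X85.053 Y49.551 F2201
M5
G0 X148.697 Y168.273
M4 S815
G1 X15.561 Y30.010 F1123
G1 X42.789 Y155.449 F1123
M5
G0 X29.705 Y12.865
M4 S607
G1 X92.237 Y171.653 F2201
G1 X71.374 Y21.669 F2201
G1 X175.297 Y172.031 F2201
G1 X29.705 Y12.865 F2201
M5
G0 X67.619 Y5.029
M4 S183
G1 X25.730 Y6.535 F2553
G1 X27.317 Y158.411 F2553
G1 X162.657 Y172.670 F2553
M5
G0 X0.000 Y0.000

Since the viewBox matches the mm dimensions, user units are millimetres directly. The only transform is the Y-flip y_m = 194.689 − y_svg.

Shape 1 is a rectangle drawn with `<rect>`. Its stroke #ff8800 means cut at S815, F1123. After flipping Y the toolpath is (13.038,155.629) → (114.682,155.629) → (114.682,110.511) → (13.038,110.511) → (13.038,155.629), returning to the start.

Shape 2 is a rectangle drawn with `<polygon>`. Its stroke #008000 means engrave at S183, F2553. After flipping Y the toolpath is (125.341,180.703) → (147.142,180.703) → (147.142,130.033) → (125.341,130.033) → (125.341,180.703), returning to the start.

Shape 3 is a circle drawn with `<circle>`. Its stroke #ff00ff means score at S607, F2201. After flipping Y the toolpath is (85.053,49.551) → (84.502,52.323) → (82.931,54.673) → (80.581,56.244) → (77.809,56.795) → (75.037,56.244) → (72.687,54.673) → (71.116,52.323) → (70.565,49.551) → (71.116,46.779) → (72.687,44.429) → (75.037,42.858) → (77.809,42.307) → (80.581,42.858) → (82.931,44.429) → (84.502,46.779) → (85.053,49.551), returning to the start.

Shape 4 is a open polyline drawn with `<polyline>`. Its stroke #ff8800 means cut at S815, F1123. After flipping Y the toolpath is (148.697,168.273) → (15.561,30.010) → (42.789,155.449).

Shape 5 is a closed polygon drawn with `<polygon>`. Its stroke #ff00ff means score at S607, F2201. After flipping Y the toolpath is (29.705,12.865) → (92.237,171.653) → (71.374,21.669) → (175.297,172.031) → (29.705,12.865), returning to the start.

Shape 6 is a open polyline drawn with `<path>`. Its stroke #008000 means engrave at S183, F2553. After flipping Y the toolpath is (67.619,5.029) → (25.730,6.535) → (27.317,158.411) → (162.657,172.670).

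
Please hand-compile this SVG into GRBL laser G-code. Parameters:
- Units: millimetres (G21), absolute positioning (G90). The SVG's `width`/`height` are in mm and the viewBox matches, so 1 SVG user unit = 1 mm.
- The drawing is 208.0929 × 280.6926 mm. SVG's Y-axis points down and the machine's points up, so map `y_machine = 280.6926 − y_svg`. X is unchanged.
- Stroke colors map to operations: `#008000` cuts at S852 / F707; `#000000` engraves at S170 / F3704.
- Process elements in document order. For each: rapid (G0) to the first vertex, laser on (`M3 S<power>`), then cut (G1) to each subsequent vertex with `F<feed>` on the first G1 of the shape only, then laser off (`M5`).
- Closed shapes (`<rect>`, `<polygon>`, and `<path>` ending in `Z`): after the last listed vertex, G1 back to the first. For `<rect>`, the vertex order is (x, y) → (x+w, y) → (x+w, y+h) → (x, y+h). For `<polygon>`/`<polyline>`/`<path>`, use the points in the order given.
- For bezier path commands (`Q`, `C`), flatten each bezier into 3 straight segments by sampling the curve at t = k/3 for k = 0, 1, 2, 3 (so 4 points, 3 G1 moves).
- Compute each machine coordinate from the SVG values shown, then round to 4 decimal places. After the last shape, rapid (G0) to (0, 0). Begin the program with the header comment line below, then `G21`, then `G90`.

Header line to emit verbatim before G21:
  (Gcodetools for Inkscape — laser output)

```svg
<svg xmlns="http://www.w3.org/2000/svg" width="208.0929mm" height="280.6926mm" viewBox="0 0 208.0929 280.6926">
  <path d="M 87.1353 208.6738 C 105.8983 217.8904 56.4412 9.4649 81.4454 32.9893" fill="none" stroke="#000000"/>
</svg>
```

(Gcodetools for Inkscape — laser output)
G21
G90
G0 X87.1353 Y72.0188
M3 S170
G1 X88.4428 Y118.6980 F3704
G1 X75.9771 Y210.5626
G1 X81.4454 Y247.7033
M5
G0 X0.0000 Y0.0000

1 u = 1 mm; y_m = 280.6926 − y.

[1] `<path>` cubic bezier, #000000→engrave S170 F3704: (87.1353,72.0188) → (88.4428,118.6980) → (75.9771,210.5626) → (81.4454,247.7033)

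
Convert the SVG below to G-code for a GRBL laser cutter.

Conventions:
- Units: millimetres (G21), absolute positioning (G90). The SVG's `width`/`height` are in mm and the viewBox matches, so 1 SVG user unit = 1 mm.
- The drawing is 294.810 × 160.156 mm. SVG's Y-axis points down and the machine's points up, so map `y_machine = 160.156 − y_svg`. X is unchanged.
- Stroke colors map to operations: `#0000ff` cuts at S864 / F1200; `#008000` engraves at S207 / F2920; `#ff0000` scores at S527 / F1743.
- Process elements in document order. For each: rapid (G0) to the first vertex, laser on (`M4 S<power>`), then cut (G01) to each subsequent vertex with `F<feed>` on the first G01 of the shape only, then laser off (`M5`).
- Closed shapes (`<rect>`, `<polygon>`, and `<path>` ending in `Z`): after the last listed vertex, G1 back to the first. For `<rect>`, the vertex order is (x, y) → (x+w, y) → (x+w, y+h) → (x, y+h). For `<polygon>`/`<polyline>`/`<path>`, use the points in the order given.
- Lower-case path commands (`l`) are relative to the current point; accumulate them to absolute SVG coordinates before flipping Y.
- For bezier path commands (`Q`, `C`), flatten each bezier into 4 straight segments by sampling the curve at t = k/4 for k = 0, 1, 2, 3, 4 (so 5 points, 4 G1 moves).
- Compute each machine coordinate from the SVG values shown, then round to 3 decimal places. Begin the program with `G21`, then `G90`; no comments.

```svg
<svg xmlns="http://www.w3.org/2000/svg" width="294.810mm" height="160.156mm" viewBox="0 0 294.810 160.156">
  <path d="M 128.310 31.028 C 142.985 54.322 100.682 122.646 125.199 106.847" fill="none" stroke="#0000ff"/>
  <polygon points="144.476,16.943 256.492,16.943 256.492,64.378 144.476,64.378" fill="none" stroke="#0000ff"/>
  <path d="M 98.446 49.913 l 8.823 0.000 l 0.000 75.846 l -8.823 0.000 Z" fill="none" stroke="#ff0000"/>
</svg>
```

Since the viewBox matches the mm dimensions, user units are millimetres directly. The only transform is the Y-flip y_m = 160.156 − y_svg.

Shape 1 is a cubic bezier drawn with `<path>`. Its stroke #0000ff means cut at S864, F1200. After flipping Y the toolpath is (128.310,129.128) → (130.567,105.232) → (123.064,76.559) → (117.406,55.215) → (125.199,53.309).

Shape 2 is a rectangle drawn with `<polygon>`. Its stroke #0000ff means cut at S864, F1200. After flipping Y the toolpath is (144.476,143.213) → (256.492,143.213) → (256.492,95.778) → (144.476,95.778) → (144.476,143.213), returning to the start.

Shape 3 is a rectangle drawn with `<path>`. Its stroke #ff0000 means score at S527, F1743. After flipping Y the toolpath is (98.446,110.243) → (107.269,110.243) → (107.269,34.397) → (98.446,34.397) → (98.446,110.243), returning to the start.

G21
G90
G0 X128.310 Y129.128
M4 S864
G01 X130.567 Y105.232 F1200
G01 X123.064 Y76.559
G01 X117.406 Y55.215
G01 X125.199 Y53.309
M5
G0 X144.476 Y143.213
M4 S864
G01 X256.492 Y143.213 F1200
G01 X256.492 Y95.778
G01 X144.476 Y95.778
G01 X144.476 Y143.213
M5
G0 X98.446 Y110.243
M4 S527
G01 X107.269 Y110.243 F1743
G01 X107.269 Y34.397
G01 X98.446 Y34.397
G01 X98.446 Y110.243
M5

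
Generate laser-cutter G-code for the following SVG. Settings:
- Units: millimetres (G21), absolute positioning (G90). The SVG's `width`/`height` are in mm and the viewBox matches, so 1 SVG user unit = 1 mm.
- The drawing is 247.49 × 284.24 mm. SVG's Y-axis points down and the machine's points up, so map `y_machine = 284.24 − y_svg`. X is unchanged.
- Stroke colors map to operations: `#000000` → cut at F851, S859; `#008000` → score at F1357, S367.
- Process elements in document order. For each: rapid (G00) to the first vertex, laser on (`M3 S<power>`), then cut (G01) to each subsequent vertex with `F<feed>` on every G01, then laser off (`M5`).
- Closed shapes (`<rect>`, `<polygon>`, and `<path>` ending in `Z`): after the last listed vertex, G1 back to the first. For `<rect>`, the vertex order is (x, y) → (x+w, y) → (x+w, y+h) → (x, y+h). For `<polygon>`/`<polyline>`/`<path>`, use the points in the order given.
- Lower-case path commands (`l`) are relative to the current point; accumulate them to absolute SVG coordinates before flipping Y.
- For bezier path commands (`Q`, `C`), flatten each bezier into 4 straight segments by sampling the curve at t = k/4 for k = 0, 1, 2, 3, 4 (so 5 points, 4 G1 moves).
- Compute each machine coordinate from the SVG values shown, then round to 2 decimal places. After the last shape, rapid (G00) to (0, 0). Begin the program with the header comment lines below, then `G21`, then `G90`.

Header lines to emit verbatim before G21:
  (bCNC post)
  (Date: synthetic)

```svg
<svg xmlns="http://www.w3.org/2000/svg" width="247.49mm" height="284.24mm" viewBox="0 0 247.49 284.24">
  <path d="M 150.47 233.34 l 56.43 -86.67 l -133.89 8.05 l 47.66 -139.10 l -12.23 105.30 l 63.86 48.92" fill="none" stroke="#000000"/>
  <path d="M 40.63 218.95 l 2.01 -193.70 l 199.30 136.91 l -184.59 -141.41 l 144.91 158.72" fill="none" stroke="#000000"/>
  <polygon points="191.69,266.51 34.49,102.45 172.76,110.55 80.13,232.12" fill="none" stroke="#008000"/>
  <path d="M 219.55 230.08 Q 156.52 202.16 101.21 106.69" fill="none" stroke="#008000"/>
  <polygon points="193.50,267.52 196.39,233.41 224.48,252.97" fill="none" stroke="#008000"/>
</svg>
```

(bCNC post)
(Date: synthetic)
G21
G90
G00 X150.47 Y50.90
M3 S859
G01 X206.90 Y137.57 F851
G01 X73.01 Y129.52 F851
G01 X120.67 Y268.62 F851
G01 X108.44 Y163.32 F851
G01 X172.30 Y114.40 F851
M5
G00 X40.63 Y65.29
M3 S859
G01 X42.64 Y258.99 F851
G01 X241.94 Y122.08 F851
G01 X57.35 Y263.49 F851
G01 X202.26 Y104.77 F851
M5
G00 X191.69 Y17.73
M3 S367
G01 X34.49 Y181.79 F1357
G01 X172.76 Y173.69 F1357
G01 X80.13 Y52.12 F1357
G01 X191.69 Y17.73 F1357
M5
G00 X219.55 Y54.16
M3 S367
G01 X188.52 Y72.34 F1357
G01 X158.45 Y98.97 F1357
G01 X129.35 Y134.04 F1357
G01 X101.21 Y177.55 F1357
M5
G00 X193.50 Y16.72
M3 S367
G01 X196.39 Y50.83 F1357
G01 X224.48 Y31.27 F1357
G01 X193.50 Y16.72 F1357
M5
G00 X0.00 Y0.00

viewBox `0 0 247.49 284.24` with mm width/height → 1 unit = 1 mm. Flip: y_m = 284.24 − y_svg.

**Shape 1** — `<path>` open polyline, stroke `#000000` → cut (S859, F851). Machine vertices: (150.47,50.90) → (206.90,137.57) → (73.01,129.52) → (120.67,268.62) → (108.44,163.32) → (172.30,114.40). Open path.

**Shape 2** — `<path>` open polyline, stroke `#000000` → cut (S859, F851). Machine vertices: (40.63,65.29) → (42.64,258.99) → (241.94,122.08) → (57.35,263.49) → (202.26,104.77). Open path.

**Shape 3** — `<polygon>` closed polygon, stroke `#008000` → score (S367, F1357). Machine vertices: (191.69,17.73) → (34.49,181.79) → (172.76,173.69) → (80.13,52.12) → (191.69,17.73). Closed: final G1 returns to the first vertex.

**Shape 4** — `<path>` quadratic bezier, stroke `#008000` → score (S367, F1357). Control points (SVG): P0=(219.55,230.08), P1=(156.52,202.16), P2=(101.21,106.69); sampled at t=k/4. Machine vertices: (219.55,54.16) → (188.52,72.34) → (158.45,98.97) → (129.35,134.04) → (101.21,177.55). Open path.

**Shape 5** — `<polygon>` regular polygon, stroke `#008000` → score (S367, F1357). Machine vertices: (193.50,16.72) → (196.39,50.83) → (224.48,31.27) → (193.50,16.72). Closed: final G1 returns to the first vertex.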